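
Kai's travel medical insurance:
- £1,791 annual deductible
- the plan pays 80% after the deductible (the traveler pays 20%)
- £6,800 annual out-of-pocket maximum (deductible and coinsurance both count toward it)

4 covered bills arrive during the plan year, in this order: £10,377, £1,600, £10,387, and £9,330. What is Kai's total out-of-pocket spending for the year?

£6,800

Bill 1, £10,377: £1,791 finishes the deductible; £8,586 goes to coinsurance; traveler's 20% is £1,717.20. Traveler pays £3,508.20; OOP now £3,508.20.
Bill 2, £1,600: deductible met; 20% of £1,600 = £320. Traveler owes £320 (running OOP £3,828.20).
Bill 3, £10,387: deductible already satisfied, so traveler's share is 20% × £10,387 = £2,077.40. Cost to traveler: £2,077.40. OOP to date £5,905.60.
Bill 4, £9,330: 20% coinsurance on £9,330 = £1,866. That would push OOP to £7,771.60, over the £6,800 cap, so traveler pays £6,800 − £5,905.60 = £894.40.
Total paid by the traveler: £3,508.20 + £320 + £2,077.40 + £894.40 = £6,800.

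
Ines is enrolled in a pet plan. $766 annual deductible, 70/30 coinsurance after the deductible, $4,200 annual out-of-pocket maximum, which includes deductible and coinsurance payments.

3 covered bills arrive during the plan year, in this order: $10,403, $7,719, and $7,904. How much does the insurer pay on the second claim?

$7,176.10

Claim 1 — $10,403: $766 to deductible, leaving $9,637; 30% of $9,637 = $2,891.10. Cost to owner: $3,657.10. OOP to date $3,657.10. Plan pays $10,403 − $3,657.10 = $6,745.90.
Claim 2 — $7,719: 30% coinsurance on $7,719 = $2,315.70. That would push OOP to $5,972.80, over the $4,200 cap, so owner pays $4,200 − $3,657.10 = $542.90. Insurer: $7,719 − $542.90 = $7,176.10.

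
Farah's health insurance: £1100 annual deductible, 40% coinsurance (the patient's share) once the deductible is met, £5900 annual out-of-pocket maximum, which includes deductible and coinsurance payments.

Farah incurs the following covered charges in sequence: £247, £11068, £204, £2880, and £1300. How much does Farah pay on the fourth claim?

Bill 1, £247: fully absorbed by the deductible. Patient pays £247; OOP now £247.
Bill 2, £11068: £853 to deductible, leaving £10215; 40% of £10215 = £4086. Cost to patient: £4939. OOP to date £5186.
Bill 3, £204: deductible already satisfied, so patient's share is 40% × £204 = £81.60. Patient pays £81.60; OOP now £5267.60.
Bill 4, £2880: deductible met; 40% of £2880 = £1152. OOP would hit £6419.60 > £5900, so the cap limits the patient to £5900 − £5267.60 = £632.40.

£632.40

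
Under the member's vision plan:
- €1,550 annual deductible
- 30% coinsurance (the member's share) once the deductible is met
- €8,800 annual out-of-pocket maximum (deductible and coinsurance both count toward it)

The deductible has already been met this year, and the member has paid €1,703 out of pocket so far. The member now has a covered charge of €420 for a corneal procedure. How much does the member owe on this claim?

€126

With the deductible met, the entire €420 is subject to coinsurance.
Member's 30% share of €420 is €126.
Total out-of-pocket so far would be €1,703 + €126 = €1,829, below the €8,800 cap — no reduction.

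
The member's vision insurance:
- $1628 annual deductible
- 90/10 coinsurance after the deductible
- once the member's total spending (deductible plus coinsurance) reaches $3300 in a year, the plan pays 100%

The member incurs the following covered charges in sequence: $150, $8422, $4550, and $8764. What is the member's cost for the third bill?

Claim 1 — $150: all of it applies to the deductible. Member owes $150 (running OOP $150).
Claim 2 — $8422: $1478 finishes the deductible; $6944 goes to coinsurance; 10% of $6944 = $694.40. Member pays $2172.40; OOP now $2322.40.
Claim 3 — $4550: deductible already satisfied, so member's share is 10% × $4550 = $455. Cost to member: $455. OOP to date $2777.40.

$455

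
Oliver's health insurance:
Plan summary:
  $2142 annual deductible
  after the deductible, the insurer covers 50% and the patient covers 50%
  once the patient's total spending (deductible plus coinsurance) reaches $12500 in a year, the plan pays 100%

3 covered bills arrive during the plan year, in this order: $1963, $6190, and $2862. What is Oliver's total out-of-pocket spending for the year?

$6578.50

Bill 1, $1963: entire amount goes to the deductible. Patient pays $1963; OOP now $1963.
Bill 2, $6190: $179 to deductible, leaving $6011; 50% of $6011 = $3005.50. Cost to patient: $3184.50. OOP to date $5147.50.
Bill 3, $2862: deductible already satisfied, so patient's share is 50% × $2862 = $1431. Cost to patient: $1431. OOP to date $6578.50.
Summing the patient's payments: $1963 + $3184.50 + $1431 = $6578.50.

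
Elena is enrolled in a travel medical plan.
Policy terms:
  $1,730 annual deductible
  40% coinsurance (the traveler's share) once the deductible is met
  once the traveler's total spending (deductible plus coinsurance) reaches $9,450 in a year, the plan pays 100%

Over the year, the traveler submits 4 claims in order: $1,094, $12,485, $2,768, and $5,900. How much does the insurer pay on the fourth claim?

$4,026.80

Claim 1 — $1,094: entire amount goes to the deductible. Traveler pays $1,094; OOP now $1,094. Insurer: $1,094 − $1,094 = $0.
Claim 2 — $12,485: $636 to deductible, leaving $11,849; traveler's 40% is $4,739.60. Traveler pays $5,375.60; OOP now $6,469.60. Insurer: $12,485 − $5,375.60 = $7,109.40.
Claim 3 — $2,768: deductible already satisfied, so traveler's share is 40% × $2,768 = $1,107.20. Traveler pays $1,107.20; OOP now $7,576.80. Plan pays $2,768 − $1,107.20 = $1,660.80.
Claim 4 — $5,900: deductible met; 40% of $5,900 = $2,360. Adding that to $7,576.80 gives $9,936.80, past the $9,450 cap; traveler pays only $9,450 − $7,576.80 = $1,873.20. Insurer: $5,900 − $1,873.20 = $4,026.80.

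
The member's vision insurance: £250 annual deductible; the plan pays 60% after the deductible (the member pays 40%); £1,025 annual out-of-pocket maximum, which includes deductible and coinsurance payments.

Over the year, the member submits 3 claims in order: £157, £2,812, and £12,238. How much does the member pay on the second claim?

Claim 1 (£157): entire amount goes to the deductible. Member owes £157 (running OOP £157).
Claim 2 (£2,812): £93 to deductible, leaving £2,719; 40% of £2,719 = £1,087.60. Together that's £93 + £1,087.60 = £1,180.60. That would push OOP to £1,337.60, over the £1,025 cap, so member pays £1,025 − £157 = £868.

£868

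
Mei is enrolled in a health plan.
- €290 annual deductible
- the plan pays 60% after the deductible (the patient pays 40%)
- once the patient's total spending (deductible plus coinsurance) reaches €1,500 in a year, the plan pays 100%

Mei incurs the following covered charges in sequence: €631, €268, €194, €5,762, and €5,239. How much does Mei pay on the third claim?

€77.60

Claim 1 (€631): deductible takes €290, €341 remains; 40% of €341 = €136.40. Patient pays €426.40; OOP now €426.40.
Claim 2 (€268): 40% coinsurance on €268 = €107.20. Patient owes €107.20 (running OOP €533.60).
Claim 3 (€194): deductible met; 40% of €194 = €77.60. Patient owes €77.60 (running OOP €611.20).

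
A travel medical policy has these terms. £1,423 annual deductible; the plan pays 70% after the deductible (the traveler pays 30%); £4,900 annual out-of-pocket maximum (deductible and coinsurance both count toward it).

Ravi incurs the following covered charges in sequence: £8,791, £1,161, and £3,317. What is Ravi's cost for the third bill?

£918.30

#1 (£8,791): £1,423 to deductible, leaving £7,368; coinsurance £7,368 × 30% = £2,210.40. Traveler owes £3,633.40 (running OOP £3,633.40).
#2 (£1,161): 30% coinsurance on £1,161 = £348.30. Cost to traveler: £348.30. OOP to date £3,981.70.
#3 (£3,317): deductible already satisfied, so traveler's share is 30% × £3,317 = £995.10. OOP would hit £4,976.80 > £4,900, so the cap limits the traveler to £4,900 − £3,981.70 = £918.30.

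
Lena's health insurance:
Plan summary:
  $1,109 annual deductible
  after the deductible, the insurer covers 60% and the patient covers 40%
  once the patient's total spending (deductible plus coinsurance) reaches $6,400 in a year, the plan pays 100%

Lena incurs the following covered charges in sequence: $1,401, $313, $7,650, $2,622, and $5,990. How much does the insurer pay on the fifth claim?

$5,049.80

Claim 1 — $1,401: $1,109 finishes the deductible; $292 goes to coinsurance; coinsurance $292 × 40% = $116.80. Cost to patient: $1,225.80. OOP to date $1,225.80. Insurer: $1,401 − $1,225.80 = $175.20.
Claim 2 — $313: 40% coinsurance on $313 = $125.20. Cost to patient: $125.20. OOP to date $1,351. Insurer: $313 − $125.20 = $187.80.
Claim 3 — $7,650: deductible already satisfied, so patient's share is 40% × $7,650 = $3,060. Patient owes $3,060 (running OOP $4,411). Insurer: $7,650 − $3,060 = $4,590.
Claim 4 — $2,622: deductible already satisfied, so patient's share is 40% × $2,622 = $1,048.80. Patient owes $1,048.80 (running OOP $5,459.80). Plan pays $2,622 − $1,048.80 = $1,573.20.
Claim 5 — $5,990: deductible met; 40% of $5,990 = $2,396. OOP would hit $7,855.80 > $6,400, so the cap limits the patient to $6,400 − $5,459.80 = $940.20. Insurer: $5,990 − $940.20 = $5,049.80.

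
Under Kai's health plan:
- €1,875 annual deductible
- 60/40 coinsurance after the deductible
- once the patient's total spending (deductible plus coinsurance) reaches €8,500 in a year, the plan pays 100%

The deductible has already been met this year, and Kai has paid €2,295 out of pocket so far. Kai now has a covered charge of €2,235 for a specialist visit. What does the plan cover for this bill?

€1,341

The deductible is already satisfied, so the full bill goes to coinsurance.
Patient's 40% share of €2,235 is €894.
Total out-of-pocket so far would be €2,295 + €894 = €3,189, below the €8,500 cap — no reduction.
The plan picks up €2,235 − €894 = €1,341.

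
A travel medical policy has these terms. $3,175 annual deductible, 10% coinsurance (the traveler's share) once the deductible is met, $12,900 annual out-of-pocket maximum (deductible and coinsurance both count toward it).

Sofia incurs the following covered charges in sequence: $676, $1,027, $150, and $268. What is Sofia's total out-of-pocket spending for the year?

Bill 1, $676: entire amount goes to the deductible. Traveler owes $676 (running OOP $676).
Bill 2, $1,027: entire amount goes to the deductible. Traveler pays $1,027; OOP now $1,703.
Bill 3, $150: all of it applies to the deductible. Traveler owes $150 (running OOP $1,853).
Bill 4, $268: all of it applies to the deductible. Traveler pays $268; OOP now $2,121.
Summing the traveler's payments: $676 + $1,027 + $150 + $268 = $2,121.

$2,121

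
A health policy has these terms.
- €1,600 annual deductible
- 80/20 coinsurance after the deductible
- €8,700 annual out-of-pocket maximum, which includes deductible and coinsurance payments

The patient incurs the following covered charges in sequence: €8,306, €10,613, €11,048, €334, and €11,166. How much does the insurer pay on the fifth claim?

Claim 1 (€8,306): €1,600 finishes the deductible; €6,706 goes to coinsurance; patient's 20% is €1,341.20. Patient pays €2,941.20; OOP now €2,941.20. Plan pays €8,306 − €2,941.20 = €5,364.80.
Claim 2 (€10,613): deductible met; 20% of €10,613 = €2,122.60. Patient owes €2,122.60 (running OOP €5,063.80). Plan pays €10,613 − €2,122.60 = €8,490.40.
Claim 3 (€11,048): deductible already satisfied, so patient's share is 20% × €11,048 = €2,209.60. Patient pays €2,209.60; OOP now €7,273.40. Plan pays €11,048 − €2,209.60 = €8,838.40.
Claim 4 (€334): deductible met; 20% of €334 = €66.80. Patient pays €66.80; OOP now €7,340.20. Insurer: €334 − €66.80 = €267.20.
Claim 5 (€11,166): deductible already satisfied, so patient's share is 20% × €11,166 = €2,233.20. Adding that to €7,340.20 gives €9,573.40, past the €8,700 cap; patient pays only €8,700 − €7,340.20 = €1,359.80. Plan pays €11,166 − €1,359.80 = €9,806.20.

€9,806.20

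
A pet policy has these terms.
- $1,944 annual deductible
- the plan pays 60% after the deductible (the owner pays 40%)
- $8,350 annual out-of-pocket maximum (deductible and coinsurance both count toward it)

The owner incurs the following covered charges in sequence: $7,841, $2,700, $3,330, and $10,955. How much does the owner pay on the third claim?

Claim 1 — $7,841: $1,944 finishes the deductible; $5,897 goes to coinsurance; coinsurance $5,897 × 40% = $2,358.80. Owner pays $4,302.80; OOP now $4,302.80.
Claim 2 — $2,700: 40% coinsurance on $2,700 = $1,080. Owner owes $1,080 (running OOP $5,382.80).
Claim 3 — $3,330: 40% coinsurance on $3,330 = $1,332. Owner owes $1,332 (running OOP $6,714.80).

$1,332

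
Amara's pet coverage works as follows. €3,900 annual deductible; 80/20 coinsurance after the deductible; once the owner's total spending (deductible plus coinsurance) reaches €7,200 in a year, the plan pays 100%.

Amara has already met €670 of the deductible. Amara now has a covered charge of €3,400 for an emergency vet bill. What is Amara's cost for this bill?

Deductible still to meet: €3,900 − €670 = €3,230.
That leaves €3,400 − €3,230 = €170 for coinsurance.
Coinsurance: €170 × 20% = €34.
Owner responsibility before any cap: €3,230 + €34 = €3,264.
Total out-of-pocket so far would be €670 + €3,264 = €3,934, below the €7,200 cap — no reduction.

€3,264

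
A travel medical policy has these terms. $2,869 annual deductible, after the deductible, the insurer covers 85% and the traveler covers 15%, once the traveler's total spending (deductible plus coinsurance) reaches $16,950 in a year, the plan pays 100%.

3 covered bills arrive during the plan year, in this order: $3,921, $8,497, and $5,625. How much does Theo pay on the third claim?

$843.75

Claim 1 ($3,921): deductible takes $2,869, $1,052 remains; coinsurance $1,052 × 15% = $157.80. Traveler pays $3,026.80; OOP now $3,026.80.
Claim 2 ($8,497): deductible already satisfied, so traveler's share is 15% × $8,497 = $1,274.55. Traveler pays $1,274.55; OOP now $4,301.35.
Claim 3 ($5,625): 15% coinsurance on $5,625 = $843.75. Traveler owes $843.75 (running OOP $5,145.10).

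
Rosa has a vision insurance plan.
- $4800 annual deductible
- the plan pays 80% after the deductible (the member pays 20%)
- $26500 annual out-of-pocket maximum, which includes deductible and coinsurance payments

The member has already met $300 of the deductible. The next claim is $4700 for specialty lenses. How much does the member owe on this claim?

$300 of the $4800 deductible is already met, leaving $4500.
That leaves $4700 − $4500 = $200 for coinsurance.
Coinsurance: $200 × 20% = $40.
Member responsibility before any cap: $4500 + $40 = $4540.
Total out-of-pocket so far would be $300 + $4540 = $4840, below the $26500 cap — no reduction.

$4540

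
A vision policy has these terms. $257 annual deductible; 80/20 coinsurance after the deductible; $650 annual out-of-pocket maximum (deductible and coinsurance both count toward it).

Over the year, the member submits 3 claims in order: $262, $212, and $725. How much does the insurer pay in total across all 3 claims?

Claim 1 — $262: $257 finishes the deductible; $5 goes to coinsurance; member's 20% is $1. Member pays $258; OOP now $258. Plan pays $262 − $258 = $4.
Claim 2 — $212: 20% coinsurance on $212 = $42.40. Cost to member: $42.40. OOP to date $300.40. Insurer: $212 − $42.40 = $169.60.
Claim 3 — $725: deductible met; 20% of $725 = $145. Cost to member: $145. OOP to date $445.40. Plan pays $725 − $145 = $580.
Insurer total = bills − member's total = $1,199 − $445.40 = $753.60.

$753.60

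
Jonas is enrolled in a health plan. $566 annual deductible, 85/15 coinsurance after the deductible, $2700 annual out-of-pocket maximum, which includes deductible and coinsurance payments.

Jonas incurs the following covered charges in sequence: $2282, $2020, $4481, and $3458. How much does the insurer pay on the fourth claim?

Claim 1 ($2282): deductible takes $566, $1716 remains; patient's 15% is $257.40. Cost to patient: $823.40. OOP to date $823.40. Plan pays $2282 − $823.40 = $1458.60.
Claim 2 ($2020): 15% coinsurance on $2020 = $303. Patient owes $303 (running OOP $1126.40). Plan pays $2020 − $303 = $1717.
Claim 3 ($4481): deductible met; 15% of $4481 = $672.15. Patient owes $672.15 (running OOP $1798.55). Plan pays $4481 − $672.15 = $3808.85.
Claim 4 ($3458): 15% coinsurance on $3458 = $518.70. Patient pays $518.70; OOP now $2317.25. Insurer: $3458 − $518.70 = $2939.30.

$2939.30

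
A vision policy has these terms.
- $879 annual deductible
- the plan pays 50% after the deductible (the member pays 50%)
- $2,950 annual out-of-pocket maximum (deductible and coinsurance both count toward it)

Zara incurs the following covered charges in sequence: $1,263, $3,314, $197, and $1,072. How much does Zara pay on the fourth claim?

$123.50

#1 ($1,263): $879 finishes the deductible; $384 goes to coinsurance; member's 50% is $192. Member pays $1,071; OOP now $1,071.
#2 ($3,314): 50% coinsurance on $3,314 = $1,657. Member owes $1,657 (running OOP $2,728).
#3 ($197): 50% coinsurance on $197 = $98.50. Member pays $98.50; OOP now $2,826.50.
#4 ($1,072): deductible already satisfied, so member's share is 50% × $1,072 = $536. That would push OOP to $3,362.50, over the $2,950 cap, so member pays $2,950 − $2,826.50 = $123.50.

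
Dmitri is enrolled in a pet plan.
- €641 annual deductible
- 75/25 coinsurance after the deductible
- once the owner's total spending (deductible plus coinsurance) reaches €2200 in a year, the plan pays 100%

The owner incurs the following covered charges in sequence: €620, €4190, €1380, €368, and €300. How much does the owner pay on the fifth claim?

€75

#1 (€620): entire amount goes to the deductible. Owner owes €620 (running OOP €620).
#2 (€4190): €21 to deductible, leaving €4169; coinsurance €4169 × 25% = €1042.25. Owner pays €1063.25; OOP now €1683.25.
#3 (€1380): deductible met; 25% of €1380 = €345. Owner pays €345; OOP now €2028.25.
#4 (€368): deductible already satisfied, so owner's share is 25% × €368 = €92. Owner pays €92; OOP now €2120.25.
#5 (€300): 25% coinsurance on €300 = €75. Owner owes €75 (running OOP €2195.25).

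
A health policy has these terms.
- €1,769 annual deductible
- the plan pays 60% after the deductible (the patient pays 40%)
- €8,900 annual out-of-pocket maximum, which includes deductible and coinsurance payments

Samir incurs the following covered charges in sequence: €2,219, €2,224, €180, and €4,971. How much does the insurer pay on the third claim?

€108

Claim 1 — €2,219: €1,769 to deductible, leaving €450; coinsurance €450 × 40% = €180. Patient owes €1,949 (running OOP €1,949). Plan pays €2,219 − €1,949 = €270.
Claim 2 — €2,224: deductible already satisfied, so patient's share is 40% × €2,224 = €889.60. Patient pays €889.60; OOP now €2,838.60. Insurer: €2,224 − €889.60 = €1,334.40.
Claim 3 — €180: deductible met; 40% of €180 = €72. Patient pays €72; OOP now €2,910.60. Insurer: €180 − €72 = €108.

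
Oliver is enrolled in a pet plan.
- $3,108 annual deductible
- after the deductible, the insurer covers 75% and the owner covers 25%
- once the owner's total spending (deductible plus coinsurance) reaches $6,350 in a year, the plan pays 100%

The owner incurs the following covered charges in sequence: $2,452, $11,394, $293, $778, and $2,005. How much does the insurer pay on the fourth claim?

$583.50

Bill 1, $2,452: fully absorbed by the deductible. Owner pays $2,452; OOP now $2,452. Plan pays $2,452 − $2,452 = $0.
Bill 2, $11,394: $656 finishes the deductible; $10,738 goes to coinsurance; owner's 25% is $2,684.50. Owner owes $3,340.50 (running OOP $5,792.50). Plan pays $11,394 − $3,340.50 = $8,053.50.
Bill 3, $293: deductible already satisfied, so owner's share is 25% × $293 = $73.25. Cost to owner: $73.25. OOP to date $5,865.75. Plan pays $293 − $73.25 = $219.75.
Bill 4, $778: deductible met; 25% of $778 = $194.50. Owner pays $194.50; OOP now $6,060.25. Plan pays $778 − $194.50 = $583.50.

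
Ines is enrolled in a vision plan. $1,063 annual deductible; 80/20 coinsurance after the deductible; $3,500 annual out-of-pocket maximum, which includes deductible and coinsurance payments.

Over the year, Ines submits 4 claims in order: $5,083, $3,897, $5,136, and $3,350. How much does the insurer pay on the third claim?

$4,282.40

#1 ($5,083): deductible takes $1,063, $4,020 remains; member's 20% is $804. Member owes $1,867 (running OOP $1,867). Plan pays $5,083 − $1,867 = $3,216.
#2 ($3,897): deductible already satisfied, so member's share is 20% × $3,897 = $779.40. Member owes $779.40 (running OOP $2,646.40). Plan pays $3,897 − $779.40 = $3,117.60.
#3 ($5,136): 20% coinsurance on $5,136 = $1,027.20. OOP would hit $3,673.60 > $3,500, so the cap limits the member to $3,500 − $2,646.40 = $853.60. Plan pays $5,136 − $853.60 = $4,282.40.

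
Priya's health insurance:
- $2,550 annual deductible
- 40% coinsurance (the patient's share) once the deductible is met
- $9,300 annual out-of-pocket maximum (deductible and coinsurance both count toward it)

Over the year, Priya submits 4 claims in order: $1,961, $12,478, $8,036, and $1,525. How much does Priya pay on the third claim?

$1,994.40

Claim 1 ($1,961): fully absorbed by the deductible. Cost to patient: $1,961. OOP to date $1,961.
Claim 2 ($12,478): deductible takes $589, $11,889 remains; coinsurance $11,889 × 40% = $4,755.60. Patient pays $5,344.60; OOP now $7,305.60.
Claim 3 ($8,036): deductible already satisfied, so patient's share is 40% × $8,036 = $3,214.40. OOP would hit $10,520 > $9,300, so the cap limits the patient to $9,300 − $7,305.60 = $1,994.40.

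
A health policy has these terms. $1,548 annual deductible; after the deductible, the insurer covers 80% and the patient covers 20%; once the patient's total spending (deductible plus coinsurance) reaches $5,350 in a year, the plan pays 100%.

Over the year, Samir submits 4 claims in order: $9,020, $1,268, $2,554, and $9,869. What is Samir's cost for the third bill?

$510.80

Claim 1 ($9,020): $1,548 to deductible, leaving $7,472; patient's 20% is $1,494.40. Patient owes $3,042.40 (running OOP $3,042.40).
Claim 2 ($1,268): 20% coinsurance on $1,268 = $253.60. Cost to patient: $253.60. OOP to date $3,296.
Claim 3 ($2,554): deductible met; 20% of $2,554 = $510.80. Patient owes $510.80 (running OOP $3,806.80).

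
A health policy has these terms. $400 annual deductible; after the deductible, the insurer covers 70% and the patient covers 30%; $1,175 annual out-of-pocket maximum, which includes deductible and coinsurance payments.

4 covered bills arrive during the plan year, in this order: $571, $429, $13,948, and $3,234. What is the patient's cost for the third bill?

$595

Claim 1 ($571): deductible takes $400, $171 remains; 30% of $171 = $51.30. Patient owes $451.30 (running OOP $451.30).
Claim 2 ($429): 30% coinsurance on $429 = $128.70. Patient pays $128.70; OOP now $580.
Claim 3 ($13,948): 30% coinsurance on $13,948 = $4,184.40. OOP would hit $4,764.40 > $1,175, so the cap limits the patient to $1,175 − $580 = $595.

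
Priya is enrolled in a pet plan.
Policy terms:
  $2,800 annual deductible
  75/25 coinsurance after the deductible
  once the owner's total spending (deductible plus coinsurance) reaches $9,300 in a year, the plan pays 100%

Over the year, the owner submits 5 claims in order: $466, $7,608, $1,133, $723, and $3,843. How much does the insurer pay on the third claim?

$849.75

#1 ($466): entire amount goes to the deductible. Owner pays $466; OOP now $466. Insurer: $466 − $466 = $0.
#2 ($7,608): $2,334 to deductible, leaving $5,274; owner's 25% is $1,318.50. Cost to owner: $3,652.50. OOP to date $4,118.50. Plan pays $7,608 − $3,652.50 = $3,955.50.
#3 ($1,133): deductible already satisfied, so owner's share is 25% × $1,133 = $283.25. Owner owes $283.25 (running OOP $4,401.75). Insurer: $1,133 − $283.25 = $849.75.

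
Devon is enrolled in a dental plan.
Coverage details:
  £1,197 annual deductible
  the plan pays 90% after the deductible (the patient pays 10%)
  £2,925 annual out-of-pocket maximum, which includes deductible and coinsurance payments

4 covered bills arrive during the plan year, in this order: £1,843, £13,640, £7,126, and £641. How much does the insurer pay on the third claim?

Bill 1, £1,843: £1,197 finishes the deductible; £646 goes to coinsurance; coinsurance £646 × 10% = £64.60. Patient owes £1,261.60 (running OOP £1,261.60). Insurer: £1,843 − £1,261.60 = £581.40.
Bill 2, £13,640: deductible already satisfied, so patient's share is 10% × £13,640 = £1,364. Cost to patient: £1,364. OOP to date £2,625.60. Plan pays £13,640 − £1,364 = £12,276.
Bill 3, £7,126: 10% coinsurance on £7,126 = £712.60. That would push OOP to £3,338.20, over the £2,925 cap, so patient pays £2,925 − £2,625.60 = £299.40. Insurer: £7,126 − £299.40 = £6,826.60.

£6,826.60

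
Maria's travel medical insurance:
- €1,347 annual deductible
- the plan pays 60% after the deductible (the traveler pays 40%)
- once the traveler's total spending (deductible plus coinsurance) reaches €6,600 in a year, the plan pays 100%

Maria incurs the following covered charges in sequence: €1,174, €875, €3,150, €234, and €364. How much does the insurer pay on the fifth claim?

€218.40

Claim 1 — €1,174: entire amount goes to the deductible. Traveler pays €1,174; OOP now €1,174. Insurer: €1,174 − €1,174 = €0.
Claim 2 — €875: €173 finishes the deductible; €702 goes to coinsurance; traveler's 40% is €280.80. Traveler owes €453.80 (running OOP €1,627.80). Plan pays €875 − €453.80 = €421.20.
Claim 3 — €3,150: deductible already satisfied, so traveler's share is 40% × €3,150 = €1,260. Cost to traveler: €1,260. OOP to date €2,887.80. Plan pays €3,150 − €1,260 = €1,890.
Claim 4 — €234: deductible met; 40% of €234 = €93.60. Traveler pays €93.60; OOP now €2,981.40. Plan pays €234 − €93.60 = €140.40.
Claim 5 — €364: deductible already satisfied, so traveler's share is 40% × €364 = €145.60. Cost to traveler: €145.60. OOP to date €3,127. Insurer: €364 − €145.60 = €218.40.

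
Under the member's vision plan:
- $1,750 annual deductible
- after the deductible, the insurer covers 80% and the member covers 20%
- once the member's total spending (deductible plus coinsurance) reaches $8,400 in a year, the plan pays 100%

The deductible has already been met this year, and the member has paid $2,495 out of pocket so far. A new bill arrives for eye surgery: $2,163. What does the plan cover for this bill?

$1,730.40

The deductible is already satisfied, so the full bill goes to coinsurance.
Coinsurance: $2,163 × 20% = $432.60.
Cumulative spending $2,495 + $432.60 = $2,927.60 stays under the $8,400 maximum.
The insurer covers the remainder: $2,163 − $432.60 = $1,730.40.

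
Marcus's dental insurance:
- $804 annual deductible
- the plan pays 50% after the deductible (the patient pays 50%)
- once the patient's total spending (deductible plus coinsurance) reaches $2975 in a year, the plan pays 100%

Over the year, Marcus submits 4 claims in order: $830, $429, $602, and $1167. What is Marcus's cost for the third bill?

Claim 1 — $830: deductible takes $804, $26 remains; patient's 50% is $13. Cost to patient: $817. OOP to date $817.
Claim 2 — $429: deductible already satisfied, so patient's share is 50% × $429 = $214.50. Patient owes $214.50 (running OOP $1031.50).
Claim 3 — $602: 50% coinsurance on $602 = $301. Patient pays $301; OOP now $1332.50.

$301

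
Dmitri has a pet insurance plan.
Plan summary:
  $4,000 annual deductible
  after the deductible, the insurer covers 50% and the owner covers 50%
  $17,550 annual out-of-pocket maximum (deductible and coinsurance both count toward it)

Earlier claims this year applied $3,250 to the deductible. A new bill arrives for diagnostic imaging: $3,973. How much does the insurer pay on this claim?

Deductible still to meet: $4,000 − $3,250 = $750.
That leaves $3,973 − $750 = $3,223 for coinsurance.
Coinsurance: $3,223 × 50% = $1,611.50.
So the owner owes $750 + $1,611.50 = $2,361.50 before any cap.
Year-to-date out-of-pocket becomes $3,250 + $2,361.50 = $5,611.50, still under the $17,550 maximum, so no cap applies.
Insurer pays the balance: $3,973 − $2,361.50 = $1,611.50.

$1,611.50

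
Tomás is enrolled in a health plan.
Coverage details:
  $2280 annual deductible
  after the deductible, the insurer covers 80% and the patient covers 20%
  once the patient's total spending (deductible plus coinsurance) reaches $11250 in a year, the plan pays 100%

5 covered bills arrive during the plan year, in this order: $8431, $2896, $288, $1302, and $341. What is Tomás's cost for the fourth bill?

$260.40

Claim 1 — $8431: $2280 to deductible, leaving $6151; patient's 20% is $1230.20. Patient pays $3510.20; OOP now $3510.20.
Claim 2 — $2896: 20% coinsurance on $2896 = $579.20. Cost to patient: $579.20. OOP to date $4089.40.
Claim 3 — $288: deductible met; 20% of $288 = $57.60. Patient pays $57.60; OOP now $4147.
Claim 4 — $1302: deductible already satisfied, so patient's share is 20% × $1302 = $260.40. Cost to patient: $260.40. OOP to date $4407.40.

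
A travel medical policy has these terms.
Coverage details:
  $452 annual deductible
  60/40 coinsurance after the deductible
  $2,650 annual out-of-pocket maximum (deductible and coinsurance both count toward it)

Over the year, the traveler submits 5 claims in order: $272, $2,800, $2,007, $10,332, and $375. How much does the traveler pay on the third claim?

$802.80

Bill 1, $272: all of it applies to the deductible. Traveler owes $272 (running OOP $272).
Bill 2, $2,800: deductible takes $180, $2,620 remains; traveler's 40% is $1,048. Traveler pays $1,228; OOP now $1,500.
Bill 3, $2,007: deductible already satisfied, so traveler's share is 40% × $2,007 = $802.80. Traveler owes $802.80 (running OOP $2,302.80).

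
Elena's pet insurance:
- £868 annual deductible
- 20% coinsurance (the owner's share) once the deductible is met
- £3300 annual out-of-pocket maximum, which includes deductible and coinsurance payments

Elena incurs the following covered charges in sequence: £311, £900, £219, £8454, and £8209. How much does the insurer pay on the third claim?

£175.20

Claim 1 — £311: fully absorbed by the deductible. Owner owes £311 (running OOP £311). Insurer: £311 − £311 = £0.
Claim 2 — £900: £557 finishes the deductible; £343 goes to coinsurance; owner's 20% is £68.60. Owner pays £625.60; OOP now £936.60. Insurer: £900 − £625.60 = £274.40.
Claim 3 — £219: deductible already satisfied, so owner's share is 20% × £219 = £43.80. Cost to owner: £43.80. OOP to date £980.40. Plan pays £219 − £43.80 = £175.20.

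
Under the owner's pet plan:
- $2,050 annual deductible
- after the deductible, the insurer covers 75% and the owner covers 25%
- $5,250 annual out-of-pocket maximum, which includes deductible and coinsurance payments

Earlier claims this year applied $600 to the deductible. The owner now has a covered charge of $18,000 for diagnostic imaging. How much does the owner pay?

$4,650

Deductible still to meet: $2,050 − $600 = $1,450.
After the $1,450 deductible portion, $18,000 − $1,450 = $16,550 is subject to coinsurance.
Owner's 25% share of $16,550 is $4,137.50.
Owner responsibility before any cap: $1,450 + $4,137.50 = $5,587.50.
Year-to-date out-of-pocket would reach $600 + $5,587.50 = $6,187.50, above the $5,250 maximum, so the owner pays only $5,250 − $600 = $4,650.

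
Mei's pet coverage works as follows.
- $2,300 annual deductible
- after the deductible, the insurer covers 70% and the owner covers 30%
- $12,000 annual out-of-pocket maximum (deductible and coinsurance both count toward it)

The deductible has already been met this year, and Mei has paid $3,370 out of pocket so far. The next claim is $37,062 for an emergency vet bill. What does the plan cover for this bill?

The deductible is already satisfied, so the full bill goes to coinsurance.
Owner's 30% share of $37,062 is $11,118.60.
Year-to-date out-of-pocket would reach $3,370 + $11,118.60 = $14,488.60, above the $12,000 maximum, so the owner pays only $12,000 − $3,370 = $8,630.
Insurer pays the balance: $37,062 − $8,630 = $28,432.

$28,432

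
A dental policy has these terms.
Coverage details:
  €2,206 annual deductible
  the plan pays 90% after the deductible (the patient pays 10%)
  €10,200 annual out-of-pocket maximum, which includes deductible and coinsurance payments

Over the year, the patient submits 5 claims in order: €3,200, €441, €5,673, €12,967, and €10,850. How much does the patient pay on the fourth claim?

Claim 1 (€3,200): deductible takes €2,206, €994 remains; 10% of €994 = €99.40. Patient pays €2,305.40; OOP now €2,305.40.
Claim 2 (€441): 10% coinsurance on €441 = €44.10. Patient pays €44.10; OOP now €2,349.50.
Claim 3 (€5,673): deductible already satisfied, so patient's share is 10% × €5,673 = €567.30. Patient pays €567.30; OOP now €2,916.80.
Claim 4 (€12,967): deductible met; 10% of €12,967 = €1,296.70. Cost to patient: €1,296.70. OOP to date €4,213.50.

€1,296.70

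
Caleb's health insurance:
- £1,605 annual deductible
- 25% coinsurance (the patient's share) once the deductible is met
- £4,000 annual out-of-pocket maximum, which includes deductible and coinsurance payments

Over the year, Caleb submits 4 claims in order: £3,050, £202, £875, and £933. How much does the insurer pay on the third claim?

Bill 1, £3,050: deductible takes £1,605, £1,445 remains; coinsurance £1,445 × 25% = £361.25. Patient pays £1,966.25; OOP now £1,966.25. Plan pays £3,050 − £1,966.25 = £1,083.75.
Bill 2, £202: deductible met; 25% of £202 = £50.50. Patient pays £50.50; OOP now £2,016.75. Insurer: £202 − £50.50 = £151.50.
Bill 3, £875: deductible already satisfied, so patient's share is 25% × £875 = £218.75. Patient owes £218.75 (running OOP £2,235.50). Plan pays £875 − £218.75 = £656.25.

£656.25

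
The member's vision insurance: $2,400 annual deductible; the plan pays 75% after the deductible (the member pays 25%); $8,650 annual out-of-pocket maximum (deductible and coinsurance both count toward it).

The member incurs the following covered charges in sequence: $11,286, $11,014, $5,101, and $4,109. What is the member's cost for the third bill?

$1,275

#1 ($11,286): $2,400 to deductible, leaving $8,886; 25% of $8,886 = $2,221.50. Member owes $4,621.50 (running OOP $4,621.50).
#2 ($11,014): 25% coinsurance on $11,014 = $2,753.50. Cost to member: $2,753.50. OOP to date $7,375.
#3 ($5,101): deductible met; 25% of $5,101 = $1,275.25. OOP would hit $8,650.25 > $8,650, so the cap limits the member to $8,650 − $7,375 = $1,275.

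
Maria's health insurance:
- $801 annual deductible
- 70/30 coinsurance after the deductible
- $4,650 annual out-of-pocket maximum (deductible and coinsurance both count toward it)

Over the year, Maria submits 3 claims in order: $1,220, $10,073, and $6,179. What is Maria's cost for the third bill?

$701.40

Bill 1, $1,220: $801 finishes the deductible; $419 goes to coinsurance; patient's 30% is $125.70. Patient pays $926.70; OOP now $926.70.
Bill 2, $10,073: 30% coinsurance on $10,073 = $3,021.90. Patient owes $3,021.90 (running OOP $3,948.60).
Bill 3, $6,179: deductible already satisfied, so patient's share is 30% × $6,179 = $1,853.70. That would push OOP to $5,802.30, over the $4,650 cap, so patient pays $4,650 − $3,948.60 = $701.40.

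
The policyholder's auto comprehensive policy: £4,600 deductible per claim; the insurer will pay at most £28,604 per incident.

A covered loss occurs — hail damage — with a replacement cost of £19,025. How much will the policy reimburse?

After the deductible, £19,025 − £4,600 = £14,425 remains.
£14,425 ≤ £28,604, so the limit doesn't bind; insurer pays £14,425.

£14,425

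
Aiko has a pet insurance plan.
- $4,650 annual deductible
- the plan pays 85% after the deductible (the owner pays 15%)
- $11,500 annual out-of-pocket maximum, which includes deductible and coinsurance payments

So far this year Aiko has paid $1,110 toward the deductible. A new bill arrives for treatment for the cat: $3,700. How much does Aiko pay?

$3,564

Remaining deductible: $4,650 − $1,110 = $3,540.
That leaves $3,700 − $3,540 = $160 for coinsurance.
15% of $160 = $24 falls to the owner.
Owner responsibility before any cap: $3,540 + $24 = $3,564.
Year-to-date out-of-pocket becomes $1,110 + $3,564 = $4,674, still under the $11,500 maximum, so no cap applies.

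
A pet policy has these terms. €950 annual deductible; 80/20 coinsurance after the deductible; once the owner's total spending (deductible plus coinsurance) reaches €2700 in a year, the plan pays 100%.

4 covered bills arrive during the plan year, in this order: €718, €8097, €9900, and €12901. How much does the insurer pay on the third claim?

€9723

#1 (€718): fully absorbed by the deductible. Cost to owner: €718. OOP to date €718. Insurer: €718 − €718 = €0.
#2 (€8097): €232 to deductible, leaving €7865; 20% of €7865 = €1573. Owner owes €1805 (running OOP €2523). Insurer: €8097 − €1805 = €6292.
#3 (€9900): deductible met; 20% of €9900 = €1980. Adding that to €2523 gives €4503, past the €2700 cap; owner pays only €2700 − €2523 = €177. Insurer: €9900 − €177 = €9723.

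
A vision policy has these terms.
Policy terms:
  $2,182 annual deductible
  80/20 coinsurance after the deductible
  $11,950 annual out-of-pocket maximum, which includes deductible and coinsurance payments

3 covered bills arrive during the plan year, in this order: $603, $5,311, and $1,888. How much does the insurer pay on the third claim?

Bill 1, $603: fully absorbed by the deductible. Cost to member: $603. OOP to date $603. Insurer: $603 − $603 = $0.
Bill 2, $5,311: deductible takes $1,579, $3,732 remains; 20% of $3,732 = $746.40. Member pays $2,325.40; OOP now $2,928.40. Plan pays $5,311 − $2,325.40 = $2,985.60.
Bill 3, $1,888: deductible met; 20% of $1,888 = $377.60. Cost to member: $377.60. OOP to date $3,306. Insurer: $1,888 − $377.60 = $1,510.40.

$1,510.40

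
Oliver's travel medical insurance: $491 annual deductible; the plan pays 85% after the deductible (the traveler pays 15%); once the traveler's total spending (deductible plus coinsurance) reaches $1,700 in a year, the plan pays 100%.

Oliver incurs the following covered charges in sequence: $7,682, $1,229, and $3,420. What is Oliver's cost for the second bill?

$130.35

Claim 1 — $7,682: deductible takes $491, $7,191 remains; 15% of $7,191 = $1,078.65. Cost to traveler: $1,569.65. OOP to date $1,569.65.
Claim 2 — $1,229: deductible met; 15% of $1,229 = $184.35. OOP would hit $1,754 > $1,700, so the cap limits the traveler to $1,700 − $1,569.65 = $130.35.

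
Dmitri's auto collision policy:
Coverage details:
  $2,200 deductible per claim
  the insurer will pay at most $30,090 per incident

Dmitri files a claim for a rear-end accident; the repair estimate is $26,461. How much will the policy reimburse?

Less the $2,200 deductible: $26,461 − $2,200 = $24,261.
That's under the $30,090 cap, so the insurer reimburses the full $24,261.

$24,261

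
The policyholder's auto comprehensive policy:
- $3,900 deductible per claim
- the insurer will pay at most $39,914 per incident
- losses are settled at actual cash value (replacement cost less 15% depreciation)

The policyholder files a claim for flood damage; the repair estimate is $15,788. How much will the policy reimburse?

At 15% depreciation, ACV = $15,788 − $2,368.20 = $13,419.80.
Less the $3,900 deductible: $13,419.80 − $3,900 = $9,519.80.
$9,519.80 ≤ $39,914, so the limit doesn't bind; insurer pays $9,519.80.

$9,519.80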